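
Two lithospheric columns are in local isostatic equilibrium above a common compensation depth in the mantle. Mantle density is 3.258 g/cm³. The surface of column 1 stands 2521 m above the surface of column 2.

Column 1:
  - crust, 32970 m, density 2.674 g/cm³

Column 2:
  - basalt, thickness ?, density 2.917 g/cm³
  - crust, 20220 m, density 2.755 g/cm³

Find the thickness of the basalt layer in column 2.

2550 m

Take the compensation level at the base of the deeper column (depth z_c below the surface of column 1) and equate Σ ρ_i t_i down to z_c; mantle fills any gap and the z_c terms cancel.
Column 1: 32970×2.674 + (z_c − 32970)×3.258
Column 2: 2521×0 + x×2.917 + 20220×2.755 + (z_c − 2521 − 20220 − x)×3.258
The z_c×3.258 term appears on both sides and cancels. Collect the known terms of each column as K = Σ(ρt)_known − 3.258 × (depth of known layers): K_1 = 88161.78 − 3.258×32970 = −19254.48; K_2 = 55706.1 − 3.258×(2521 + 20220) = −18384.078.
Balance: K_1 = K_2 − x×(3.258 − 2.917), so x = (K_2 − K_1)/(3.258 − 2.917) = 870.402/0.341 = 2550 m.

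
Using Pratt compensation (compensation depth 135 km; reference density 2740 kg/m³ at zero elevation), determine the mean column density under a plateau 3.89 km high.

Pratt balance: ρ_ref D = ρ (D + h).
ρ = ρ_ref D/(D + h) = 2740 × 135 km/(135 km + 3.89 km) = 2660 kg/m³.

2660 kg/m³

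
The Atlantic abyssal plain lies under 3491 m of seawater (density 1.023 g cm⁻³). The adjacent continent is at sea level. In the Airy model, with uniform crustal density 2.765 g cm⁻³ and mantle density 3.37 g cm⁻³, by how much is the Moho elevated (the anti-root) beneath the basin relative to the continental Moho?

By Archimedes' principle applied to the lithosphere: replacing crust with seawater at the top is compensated by replacing crust with mantle at the base: d (ρ_c − ρ_w) = a (ρ_m − ρ_c).
a = d (ρ_c − ρ_w)/(ρ_m − ρ_c) = 3491 m × 1.742/0.605 = 10100 m.

10100 m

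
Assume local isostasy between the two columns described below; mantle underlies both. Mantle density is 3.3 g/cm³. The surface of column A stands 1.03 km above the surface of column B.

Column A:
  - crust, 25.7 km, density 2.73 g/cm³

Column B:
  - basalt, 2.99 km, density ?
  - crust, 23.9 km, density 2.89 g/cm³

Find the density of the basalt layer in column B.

2.81 g/cm³

Take the compensation level at the base of the deeper column (depth z_c below the surface of column A) and equate Σ ρ_i t_i down to z_c; mantle fills any gap and the z_c terms cancel.
Column A: 25.7×2.73 + (z_c − 25.7)×3.3
Column B: 1.03×0 + 2.99×ρ + 23.9×2.89 + (z_c − 1.03 − 26.89)×3.3
The z_c×3.3 term appears on both sides and cancels. Collect the known terms of each column as K = Σ(ρt)_known − 3.3 × (depth of known layers): K_A = 70.161 − 3.3×25.7 = −14.649; K_B = 69.071 − 3.3×(1.03 + 26.89) = −23.065.
Balance: K_A = K_B + 2.99×ρ, so ρ = (K_A − K_B)/2.99 = 8.416/2.99 = 2.81 g/cm³.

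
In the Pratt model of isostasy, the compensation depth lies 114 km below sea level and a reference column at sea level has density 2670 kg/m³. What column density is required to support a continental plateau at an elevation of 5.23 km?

Pratt balance: ρ_ref D = ρ (D + h).
ρ = ρ_ref D/(D + h) = 2670 × 114 km/(114 km + 5.23 km) = 2550 kg/m³.

2550 kg/m³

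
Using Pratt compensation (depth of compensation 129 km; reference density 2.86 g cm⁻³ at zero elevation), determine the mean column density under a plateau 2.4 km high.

2.81 g cm⁻³

Pratt balance: ρ_ref D = ρ (D + h).
ρ = ρ_ref D/(D + h) = 2.86 × 129 km/(129 km + 2.4 km) = 2.81 g cm⁻³.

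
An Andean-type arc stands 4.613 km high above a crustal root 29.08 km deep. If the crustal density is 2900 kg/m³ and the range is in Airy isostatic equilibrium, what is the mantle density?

Airy balance: ρ_c h = (ρ_m − ρ_c) r → ρ_m = ρ_c (1 + h/r).
ρ_m = 2900 × (1 + 4.613 km/29.08 km) = 3360 kg/m³.

3360 kg/m³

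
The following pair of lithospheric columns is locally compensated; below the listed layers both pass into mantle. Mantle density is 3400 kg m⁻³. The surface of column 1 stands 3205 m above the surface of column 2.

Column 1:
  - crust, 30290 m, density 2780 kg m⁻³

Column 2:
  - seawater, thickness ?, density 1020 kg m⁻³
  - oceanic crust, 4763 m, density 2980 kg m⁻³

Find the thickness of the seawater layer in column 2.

2470 m

Take the compensation level at the base of the deeper column (depth z_c below the surface of column 1) and equate Σ ρ_i t_i down to z_c; mantle fills any gap and the z_c terms cancel.
Column 1: 30290×2780 + (z_c − 30290)×3400
Column 2: 3205×0 + x×1020 + 4763×2980 + (z_c − 3205 − 4763 − x)×3400
The z_c×3400 term appears on both sides and cancels. Collect the known terms of each column as K = Σ(ρt)_known − 3400 × (depth of known layers): K_1 = 84206200 − 3400×30290 = −18779800; K_2 = 14193740 − 3400×(3205 + 4763) = −12897460.
Balance: K_1 = K_2 − x×(3400 − 1020), so x = (K_2 − K_1)/(3400 − 1020) = 5882340/2380 = 2470 m.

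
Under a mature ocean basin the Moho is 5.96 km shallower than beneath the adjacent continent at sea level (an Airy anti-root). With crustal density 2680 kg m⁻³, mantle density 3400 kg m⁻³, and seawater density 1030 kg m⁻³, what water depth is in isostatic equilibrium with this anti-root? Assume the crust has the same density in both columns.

Replacing a thickness d of crust by seawater at the top must be balanced by replacing crust with mantle at the base: d (ρ_c − ρ_w) = a (ρ_m − ρ_c).
d = a (ρ_m − ρ_c)/(ρ_c − ρ_w) = 5.96 km × 720/1650 = 2.6 km.

2.6 km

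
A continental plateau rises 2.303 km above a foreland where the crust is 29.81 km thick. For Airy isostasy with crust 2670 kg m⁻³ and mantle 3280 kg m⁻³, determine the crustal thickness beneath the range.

42.2 km

Root depth r = h ρ_c / (ρ_m − ρ_c) = 2.303 km × 2670 / 610 = 10.08 km.
Total thickness = T + h + r = 29.81 km + 2.303 km + 10.08 km = 42.2 km.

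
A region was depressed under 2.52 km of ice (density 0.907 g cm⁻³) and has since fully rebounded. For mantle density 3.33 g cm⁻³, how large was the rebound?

Removing the load lets mantle flow back in; uplift u satisfies ρ_ice t = ρ_m u.
u = t ρ_ice/ρ_m = 2.52 km × 0.907/3.33 = 0.686 km.

0.686 km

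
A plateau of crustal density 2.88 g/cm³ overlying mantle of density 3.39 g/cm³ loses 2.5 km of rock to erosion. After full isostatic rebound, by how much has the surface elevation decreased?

Rebound u = e ρ_c/ρ_m = 2.5 km × 2.88/3.39 = 2.124 km.
Net surface drop = e − u = 2.5 km − 2.124 km = e (ρ_m − ρ_c)/ρ_m = 0.376 km.

0.376 km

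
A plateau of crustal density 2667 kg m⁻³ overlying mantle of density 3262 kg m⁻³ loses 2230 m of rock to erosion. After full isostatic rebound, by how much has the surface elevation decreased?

407 m

Rebound u = e ρ_c/ρ_m = 2230 m × 2667/3262 = 1823 m.
Net surface drop = e − u = 2230 m − 1823 m = e (ρ_m − ρ_c)/ρ_m = 407 m.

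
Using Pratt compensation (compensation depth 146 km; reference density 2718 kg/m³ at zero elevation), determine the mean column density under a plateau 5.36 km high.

2620 kg/m³

Pratt balance: ρ_ref D = ρ (D + h).
ρ = ρ_ref D/(D + h) = 2718 × 146 km/(146 km + 5.36 km) = 2620 kg/m³.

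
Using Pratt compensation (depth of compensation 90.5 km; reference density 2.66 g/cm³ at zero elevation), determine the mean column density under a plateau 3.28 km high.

2.57 g/cm³

Pratt balance: ρ_ref D = ρ (D + h).
ρ = ρ_ref D/(D + h) = 2.66 × 90.5 km/(90.5 km + 3.28 km) = 2.57 g/cm³.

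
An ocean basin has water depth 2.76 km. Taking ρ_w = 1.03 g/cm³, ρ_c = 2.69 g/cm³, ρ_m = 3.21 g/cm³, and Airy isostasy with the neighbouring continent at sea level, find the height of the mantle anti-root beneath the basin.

Balancing pressure at the compensation depth: replacing crust with seawater at the top is compensated by replacing crust with mantle at the base: d (ρ_c − ρ_w) = a (ρ_m − ρ_c).
a = d (ρ_c − ρ_w)/(ρ_m − ρ_c) = 2.76 km × 1.66/0.52 = 8.81 km.

8.81 km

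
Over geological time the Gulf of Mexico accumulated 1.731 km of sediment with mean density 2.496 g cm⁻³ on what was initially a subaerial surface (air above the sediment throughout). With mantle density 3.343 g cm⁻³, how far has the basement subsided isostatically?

1.29 km

Subaerial load: s = t ρ_sed / ρ_m = 1.731 km × 2.496/3.343 = 1.29 km.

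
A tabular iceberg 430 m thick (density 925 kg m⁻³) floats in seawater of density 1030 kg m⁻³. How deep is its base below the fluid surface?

386 m

Draft d = t ρ_obj/ρ_fluid = 430 m × 925/1030 = 386 m.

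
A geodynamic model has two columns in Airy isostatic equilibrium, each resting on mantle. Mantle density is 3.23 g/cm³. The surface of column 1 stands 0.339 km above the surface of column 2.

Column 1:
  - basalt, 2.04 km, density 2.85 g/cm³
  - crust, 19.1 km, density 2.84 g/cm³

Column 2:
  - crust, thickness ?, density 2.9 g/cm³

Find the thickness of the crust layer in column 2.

21.6 km

Take the compensation level at the base of the deeper column (depth z_c below the surface of column 1) and equate Σ ρ_i t_i down to z_c; mantle fills any gap and the z_c terms cancel.
Column 1: 2.04×2.85 + 19.1×2.84 + (z_c − 21.14)×3.23
Column 2: 0.339×0 + x×2.9 + (z_c − 0.339 − 0 − x)×3.23
The z_c×3.23 term appears on both sides and cancels. Collect the known terms of each column as K = Σ(ρt)_known − 3.23 × (depth of known layers): K_1 = 60.058 − 3.23×21.14 = −8.2242; K_2 = 0 − 3.23×(0.339 + 0) = −1.09497.
Balance: K_1 = K_2 − x×(3.23 − 2.9), so x = (K_2 − K_1)/(3.23 − 2.9) = 7.12923/0.33 = 21.6 km.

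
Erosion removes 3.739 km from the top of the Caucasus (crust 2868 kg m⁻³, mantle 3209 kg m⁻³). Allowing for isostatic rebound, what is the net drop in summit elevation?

Rebound u = e ρ_c/ρ_m = 3.739 km × 2868/3209 = 3.342 km.
Net surface drop = e − u = 3.739 km − 3.342 km = e (ρ_m − ρ_c)/ρ_m = 0.397 km.

0.397 km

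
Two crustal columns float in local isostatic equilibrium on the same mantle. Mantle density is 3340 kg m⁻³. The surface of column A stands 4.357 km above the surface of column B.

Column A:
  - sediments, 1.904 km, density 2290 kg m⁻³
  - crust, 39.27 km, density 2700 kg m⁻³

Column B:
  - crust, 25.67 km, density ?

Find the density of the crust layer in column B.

Take the compensation level at the base of the deeper column (depth z_c below the surface of column A) and equate Σ ρ_i t_i down to z_c; mantle fills any gap and the z_c terms cancel.
Column A: 1.904×2290 + 39.27×2700 + (z_c − 41.174)×3340
Column B: 4.357×0 + 25.67×ρ + (z_c − 4.357 − 25.67)×3340
The z_c×3340 term appears on both sides and cancels. Collect the known terms of each column as K = Σ(ρt)_known − 3340 × (depth of known layers): K_A = 110389.16 − 3340×41.174 = −27132; K_B = 0 − 3340×(4.357 + 25.67) = −100290.18.
Balance: K_A = K_B + 25.67×ρ, so ρ = (K_A − K_B)/25.67 = 73158.2/25.67 = 2850 kg m⁻³.

2850 kg m⁻³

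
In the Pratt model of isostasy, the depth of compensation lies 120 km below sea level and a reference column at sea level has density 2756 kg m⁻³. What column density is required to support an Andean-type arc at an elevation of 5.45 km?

Pratt balance: ρ_ref D = ρ (D + h).
ρ = ρ_ref D/(D + h) = 2756 × 120 km/(120 km + 5.45 km) = 2640 kg m⁻³.

2640 kg m⁻³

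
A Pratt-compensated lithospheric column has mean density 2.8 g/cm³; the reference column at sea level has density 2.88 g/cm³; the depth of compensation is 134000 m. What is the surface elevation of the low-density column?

3830 m

ρ_ref D = ρ (D + h) → h = D (ρ_ref − ρ)/ρ.
h = 134000 m × (2.88 − 2.8)/2.8 = 3830 m.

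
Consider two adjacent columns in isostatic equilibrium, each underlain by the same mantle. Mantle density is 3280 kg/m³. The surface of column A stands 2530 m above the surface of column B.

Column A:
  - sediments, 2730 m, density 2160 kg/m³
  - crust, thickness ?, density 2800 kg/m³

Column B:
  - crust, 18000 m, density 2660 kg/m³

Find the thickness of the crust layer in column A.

34200 m

Take the compensation level at the base of the deeper column (depth z_c below the surface of column A) and equate Σ ρ_i t_i down to z_c; mantle fills any gap and the z_c terms cancel.
Column A: 2730×2160 + x×2800 + (z_c − 2730 − x)×3280
Column B: 2530×0 + 18000×2660 + (z_c − 2530 − 18000)×3280
The z_c×3280 term appears on both sides and cancels. Collect the known terms of each column as K = Σ(ρt)_known − 3280 × (depth of known layers): K_A = 5896800 − 3280×2730 = −3057600; K_B = 47880000 − 3280×(2530 + 18000) = −19458400.
Balance: K_A − x×(3280 − 2800) = K_B, so x = (K_A − K_B)/(3280 − 2800) = 16400800/480 = 34200 m.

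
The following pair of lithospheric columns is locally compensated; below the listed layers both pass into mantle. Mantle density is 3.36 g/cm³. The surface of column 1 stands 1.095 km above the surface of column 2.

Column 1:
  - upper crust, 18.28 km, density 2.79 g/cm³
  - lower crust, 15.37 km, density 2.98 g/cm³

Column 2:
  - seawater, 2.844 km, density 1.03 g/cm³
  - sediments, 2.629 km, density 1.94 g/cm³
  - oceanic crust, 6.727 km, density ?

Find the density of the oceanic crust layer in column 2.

Take the compensation level at the base of the deeper column (depth z_c below the surface of column 1) and equate Σ ρ_i t_i down to z_c; mantle fills any gap and the z_c terms cancel.
Column 1: 18.28×2.79 + 15.37×2.98 + (z_c − 33.65)×3.36
Column 2: 1.095×0 + 2.844×1.03 + 2.629×1.94 + 6.727×ρ + (z_c − 1.095 − 12.2)×3.36
The z_c×3.36 term appears on both sides and cancels. Collect the known terms of each column as K = Σ(ρt)_known − 3.36 × (depth of known layers): K_1 = 96.8038 − 3.36×33.65 = −16.2602; K_2 = 8.02958 − 3.36×(1.095 + 12.2) = −36.64162.
Balance: K_1 = K_2 + 6.727×ρ, so ρ = (K_1 − K_2)/6.727 = 20.3814/6.727 = 3.03 g/cm³.

3.03 g/cm³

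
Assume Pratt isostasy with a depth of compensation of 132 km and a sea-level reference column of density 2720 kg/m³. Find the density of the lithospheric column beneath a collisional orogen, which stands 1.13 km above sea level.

2700 kg/m³

Pratt balance: ρ_ref D = ρ (D + h).
ρ = ρ_ref D/(D + h) = 2720 × 132 km/(132 km + 1.13 km) = 2700 kg/m³.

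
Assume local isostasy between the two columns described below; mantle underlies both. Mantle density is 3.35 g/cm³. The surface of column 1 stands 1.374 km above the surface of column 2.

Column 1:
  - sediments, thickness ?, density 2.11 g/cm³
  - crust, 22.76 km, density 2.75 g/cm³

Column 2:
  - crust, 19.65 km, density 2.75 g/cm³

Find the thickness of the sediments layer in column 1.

2.21 km

Take the compensation level at the base of the deeper column (depth z_c below the surface of column 1) and equate Σ ρ_i t_i down to z_c; mantle fills any gap and the z_c terms cancel.
Column 1: x×2.11 + 22.76×2.75 + (z_c − 22.76 − x)×3.35
Column 2: 1.374×0 + 19.65×2.75 + (z_c − 1.374 − 19.65)×3.35
The z_c×3.35 term appears on both sides and cancels. Collect the known terms of each column as K = Σ(ρt)_known − 3.35 × (depth of known layers): K_1 = 62.59 − 3.35×22.76 = −13.656; K_2 = 54.0375 − 3.35×(1.374 + 19.65) = −16.3929.
Balance: K_1 − x×(3.35 − 2.11) = K_2, so x = (K_1 − K_2)/(3.35 − 2.11) = 2.7369/1.24 = 2.21 km.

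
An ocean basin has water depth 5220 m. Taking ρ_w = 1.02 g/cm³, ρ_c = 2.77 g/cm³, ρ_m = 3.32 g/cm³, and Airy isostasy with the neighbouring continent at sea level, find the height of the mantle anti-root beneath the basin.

16600 m

Isostatic balance requires: replacing crust with seawater at the top is compensated by replacing crust with mantle at the base: d (ρ_c − ρ_w) = a (ρ_m − ρ_c).
a = d (ρ_c − ρ_w)/(ρ_m − ρ_c) = 5220 m × 1.75/0.55 = 16600 m.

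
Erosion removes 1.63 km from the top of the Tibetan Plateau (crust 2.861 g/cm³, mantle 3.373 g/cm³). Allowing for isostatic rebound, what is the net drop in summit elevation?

0.247 km

Rebound u = e ρ_c/ρ_m = 1.63 km × 2.861/3.373 = 1.383 km.
Net surface drop = e − u = 1.63 km − 1.383 km = e (ρ_m − ρ_c)/ρ_m = 0.247 km.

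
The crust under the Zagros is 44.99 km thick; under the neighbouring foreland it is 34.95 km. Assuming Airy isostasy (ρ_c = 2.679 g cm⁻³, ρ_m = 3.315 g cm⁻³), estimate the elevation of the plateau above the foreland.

1.93 km

Excess crust Δ = 44.99 km − 34.95 km = 10.04 km, split between elevation h and root r with h + r = Δ.
Airy balance ρ_c h = (ρ_m − ρ_c) r gives r = h ρ_c/(ρ_m − ρ_c), so h (1 + ρ_c/(ρ_m − ρ_c)) = Δ, i.e. h = Δ (ρ_m − ρ_c)/ρ_m.
h = 10.04 km × 0.636/3.315 = 1.93 km.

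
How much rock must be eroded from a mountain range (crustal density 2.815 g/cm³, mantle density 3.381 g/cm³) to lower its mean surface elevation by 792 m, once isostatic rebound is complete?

4730 m

Net drop Δ = e − u = e − e ρ_c/ρ_m = e (ρ_m − ρ_c)/ρ_m.
e = Δ ρ_m/(ρ_m − ρ_c) = 792 m × 3.381/0.566 = 4730 m.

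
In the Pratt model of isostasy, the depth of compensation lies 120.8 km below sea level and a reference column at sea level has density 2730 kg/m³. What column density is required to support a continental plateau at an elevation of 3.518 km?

2650 kg/m³

Pratt balance: ρ_ref D = ρ (D + h).
ρ = ρ_ref D/(D + h) = 2730 × 120.8 km/(120.8 km + 3.518 km) = 2650 kg/m³.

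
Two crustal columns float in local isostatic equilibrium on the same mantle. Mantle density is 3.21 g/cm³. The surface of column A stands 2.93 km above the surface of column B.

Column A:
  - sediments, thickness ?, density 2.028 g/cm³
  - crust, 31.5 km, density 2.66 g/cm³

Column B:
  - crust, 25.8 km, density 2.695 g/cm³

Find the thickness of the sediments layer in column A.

Take the compensation level at the base of the deeper column (depth z_c below the surface of column A) and equate Σ ρ_i t_i down to z_c; mantle fills any gap and the z_c terms cancel.
Column A: x×2.028 + 31.5×2.66 + (z_c − 31.5 − x)×3.21
Column B: 2.93×0 + 25.8×2.695 + (z_c − 2.93 − 25.8)×3.21
The z_c×3.21 term appears on both sides and cancels. Collect the known terms of each column as K = Σ(ρt)_known − 3.21 × (depth of known layers): K_A = 83.79 − 3.21×31.5 = −17.325; K_B = 69.531 − 3.21×(2.93 + 25.8) = −22.6923.
Balance: K_A − x×(3.21 − 2.028) = K_B, so x = (K_A − K_B)/(3.21 − 2.028) = 5.3673/1.182 = 4.54 km.

4.54 km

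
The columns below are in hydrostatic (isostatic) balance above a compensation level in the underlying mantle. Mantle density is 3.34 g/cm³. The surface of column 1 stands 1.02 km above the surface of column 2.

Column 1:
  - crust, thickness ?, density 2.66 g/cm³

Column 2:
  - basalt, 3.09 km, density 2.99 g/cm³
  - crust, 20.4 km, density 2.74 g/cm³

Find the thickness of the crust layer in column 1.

Take the compensation level at the base of the deeper column (depth z_c below the surface of column 1) and equate Σ ρ_i t_i down to z_c; mantle fills any gap and the z_c terms cancel.
Column 1: x×2.66 + (z_c − 0 − x)×3.34
Column 2: 1.02×0 + 3.09×2.99 + 20.4×2.74 + (z_c − 1.02 − 23.49)×3.34
The z_c×3.34 term appears on both sides and cancels. Collect the known terms of each column as K = Σ(ρt)_known − 3.34 × (depth of known layers): K_1 = 0 − 3.34×0 = 0; K_2 = 65.1351 − 3.34×(1.02 + 23.49) = −16.7283.
Balance: K_1 − x×(3.34 − 2.66) = K_2, so x = (K_1 − K_2)/(3.34 − 2.66) = 16.7283/0.68 = 24.6 km.

24.6 km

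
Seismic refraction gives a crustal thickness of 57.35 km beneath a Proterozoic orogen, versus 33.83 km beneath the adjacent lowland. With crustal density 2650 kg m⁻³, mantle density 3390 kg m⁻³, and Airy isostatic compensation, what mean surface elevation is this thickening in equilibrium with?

5.13 km

Excess crust Δ = 57.35 km − 33.83 km = 23.52 km, split between elevation h and root r with h + r = Δ.
Airy balance ρ_c h = (ρ_m − ρ_c) r gives r = h ρ_c/(ρ_m − ρ_c), so h (1 + ρ_c/(ρ_m − ρ_c)) = Δ, i.e. h = Δ (ρ_m − ρ_c)/ρ_m.
h = 23.52 km × 740/3390 = 5.13 km.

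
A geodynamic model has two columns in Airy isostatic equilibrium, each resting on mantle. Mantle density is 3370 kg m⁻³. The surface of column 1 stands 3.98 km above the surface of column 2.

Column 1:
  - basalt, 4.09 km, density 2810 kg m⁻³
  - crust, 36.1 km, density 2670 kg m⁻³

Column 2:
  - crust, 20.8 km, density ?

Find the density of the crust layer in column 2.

Take the compensation level at the base of the deeper column (depth z_c below the surface of column 1) and equate Σ ρ_i t_i down to z_c; mantle fills any gap and the z_c terms cancel.
Column 1: 4.09×2810 + 36.1×2670 + (z_c − 40.19)×3370
Column 2: 3.98×0 + 20.8×ρ + (z_c − 3.98 − 20.8)×3370
The z_c×3370 term appears on both sides and cancels. Collect the known terms of each column as K = Σ(ρt)_known − 3370 × (depth of known layers): K_1 = 107879.9 − 3370×40.19 = −27560.4; K_2 = 0 − 3370×(3.98 + 20.8) = −83508.6.
Balance: K_1 = K_2 + 20.8×ρ, so ρ = (K_1 − K_2)/20.8 = 55948.2/20.8 = 2690 kg m⁻³.

2690 kg m⁻³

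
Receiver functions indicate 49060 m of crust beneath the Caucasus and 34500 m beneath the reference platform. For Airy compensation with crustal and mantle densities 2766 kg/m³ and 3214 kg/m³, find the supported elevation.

Excess crust Δ = 49060 m − 34500 m = 14560 m, split between elevation h and root r with h + r = Δ.
Airy balance ρ_c h = (ρ_m − ρ_c) r gives r = h ρ_c/(ρ_m − ρ_c), so h (1 + ρ_c/(ρ_m − ρ_c)) = Δ, i.e. h = Δ (ρ_m − ρ_c)/ρ_m.
h = 14560 m × 448/3214 = 2030 m.

2030 m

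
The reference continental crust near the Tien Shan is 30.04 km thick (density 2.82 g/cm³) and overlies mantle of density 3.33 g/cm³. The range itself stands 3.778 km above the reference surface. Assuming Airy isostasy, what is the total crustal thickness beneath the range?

Root depth r = h ρ_c / (ρ_m − ρ_c) = 3.778 km × 2.82 / 0.51 = 20.89 km.
Total thickness = T + h + r = 30.04 km + 3.778 km + 20.89 km = 54.7 km.

54.7 km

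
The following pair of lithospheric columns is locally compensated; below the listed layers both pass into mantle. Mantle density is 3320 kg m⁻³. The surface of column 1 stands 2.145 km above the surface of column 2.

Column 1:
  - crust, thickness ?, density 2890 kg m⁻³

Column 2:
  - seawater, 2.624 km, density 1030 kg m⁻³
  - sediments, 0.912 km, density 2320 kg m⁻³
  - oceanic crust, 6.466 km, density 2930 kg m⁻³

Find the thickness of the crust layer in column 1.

Take the compensation level at the base of the deeper column (depth z_c below the surface of column 1) and equate Σ ρ_i t_i down to z_c; mantle fills any gap and the z_c terms cancel.
Column 1: x×2890 + (z_c − 0 − x)×3320
Column 2: 2.145×0 + 2.624×1030 + 0.912×2320 + 6.466×2930 + (z_c − 2.145 − 10.002)×3320
The z_c×3320 term appears on both sides and cancels. Collect the known terms of each column as K = Σ(ρt)_known − 3320 × (depth of known layers): K_1 = 0 − 3320×0 = 0; K_2 = 23763.94 − 3320×(2.145 + 10.002) = −16564.1.
Balance: K_1 − x×(3320 − 2890) = K_2, so x = (K_1 − K_2)/(3320 − 2890) = 16564.1/430 = 38.5 km.

38.5 km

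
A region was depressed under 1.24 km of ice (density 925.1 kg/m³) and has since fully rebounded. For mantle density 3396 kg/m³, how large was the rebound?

Removing the load lets mantle flow back in; uplift u satisfies ρ_ice t = ρ_m u.
u = t ρ_ice/ρ_m = 1.24 km × 925.1/3396 = 0.338 km.

0.338 km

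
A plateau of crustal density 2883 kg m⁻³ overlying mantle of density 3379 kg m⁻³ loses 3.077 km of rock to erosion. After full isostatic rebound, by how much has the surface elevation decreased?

Rebound u = e ρ_c/ρ_m = 3.077 km × 2883/3379 = 2.625 km.
Net surface drop = e − u = 3.077 km − 2.625 km = e (ρ_m − ρ_c)/ρ_m = 0.452 km.

0.452 km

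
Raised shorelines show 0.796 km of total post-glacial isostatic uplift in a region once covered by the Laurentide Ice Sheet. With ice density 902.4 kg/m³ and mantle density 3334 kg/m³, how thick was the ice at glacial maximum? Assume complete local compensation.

u = t ρ_ice/ρ_m → t = u ρ_m/ρ_ice = 0.796 km × 3334/902.4 = 2.94 km.

2.94 km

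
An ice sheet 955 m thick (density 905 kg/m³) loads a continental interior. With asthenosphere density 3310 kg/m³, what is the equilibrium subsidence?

261 m

For local isostatic compensation: the ice load ρ_ice t is balanced by mantle displaced below, ρ_m s.
s = t ρ_ice / ρ_m = 955 m × 905/3310 = 261 m.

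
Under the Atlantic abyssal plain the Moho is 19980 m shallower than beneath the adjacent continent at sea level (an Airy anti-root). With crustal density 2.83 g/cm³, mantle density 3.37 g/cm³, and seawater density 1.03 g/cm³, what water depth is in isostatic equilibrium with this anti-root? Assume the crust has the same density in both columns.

Replacing a thickness d of crust by seawater at the top must be balanced by replacing crust with mantle at the base: d (ρ_c − ρ_w) = a (ρ_m − ρ_c).
d = a (ρ_m − ρ_c)/(ρ_c − ρ_w) = 19980 m × 0.54/1.8 = 5990 m.

5990 m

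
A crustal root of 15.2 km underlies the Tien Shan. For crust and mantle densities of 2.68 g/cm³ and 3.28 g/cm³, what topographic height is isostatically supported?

3.4 km

Equating mass per unit area of the two columns: ρ_c h = (ρ_m − ρ_c) r.
h = r (ρ_m − ρ_c) / ρ_c = 15.2 km × (3.28 − 2.68) / 2.68 = 3.4 km.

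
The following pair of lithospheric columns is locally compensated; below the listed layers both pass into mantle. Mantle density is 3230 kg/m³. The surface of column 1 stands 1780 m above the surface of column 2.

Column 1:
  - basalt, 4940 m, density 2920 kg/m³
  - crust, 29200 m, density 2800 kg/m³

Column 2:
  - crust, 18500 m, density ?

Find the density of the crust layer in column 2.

Take the compensation level at the base of the deeper column (depth z_c below the surface of column 1) and equate Σ ρ_i t_i down to z_c; mantle fills any gap and the z_c terms cancel.
Column 1: 4940×2920 + 29200×2800 + (z_c − 34140)×3230
Column 2: 1780×0 + 18500×ρ + (z_c − 1780 − 18500)×3230
The z_c×3230 term appears on both sides and cancels. Collect the known terms of each column as K = Σ(ρt)_known − 3230 × (depth of known layers): K_1 = 96184800 − 3230×34140 = −14087400; K_2 = 0 − 3230×(1780 + 18500) = −65504400.
Balance: K_1 = K_2 + 18500×ρ, so ρ = (K_1 − K_2)/18500 = 51417000/18500 = 2780 kg/m³.

2780 kg/m³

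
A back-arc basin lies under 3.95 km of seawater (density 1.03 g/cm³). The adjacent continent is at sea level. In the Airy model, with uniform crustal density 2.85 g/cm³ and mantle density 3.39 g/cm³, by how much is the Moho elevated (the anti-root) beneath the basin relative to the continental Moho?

Balancing pressure at the compensation depth: replacing crust with seawater at the top is compensated by replacing crust with mantle at the base: d (ρ_c − ρ_w) = a (ρ_m − ρ_c).
a = d (ρ_c − ρ_w)/(ρ_m − ρ_c) = 3.95 km × 1.82/0.54 = 13.3 km.

13.3 km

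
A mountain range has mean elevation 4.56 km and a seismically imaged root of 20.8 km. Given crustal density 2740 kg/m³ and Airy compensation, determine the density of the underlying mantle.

3340 kg/m³

Airy balance: ρ_c h = (ρ_m − ρ_c) r → ρ_m = ρ_c (1 + h/r).
ρ_m = 2740 × (1 + 4.56 km/20.8 km) = 3340 kg/m³.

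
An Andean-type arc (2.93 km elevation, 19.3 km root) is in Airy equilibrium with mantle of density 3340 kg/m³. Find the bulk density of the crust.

2900 kg/m³

ρ_c h = (ρ_m − ρ_c) r → ρ_c (h + r) = ρ_m r → ρ_c = ρ_m r / (h + r).
ρ_c = 3340 × 19.3 km / (2.93 km + 19.3 km) = 2900 kg/m³.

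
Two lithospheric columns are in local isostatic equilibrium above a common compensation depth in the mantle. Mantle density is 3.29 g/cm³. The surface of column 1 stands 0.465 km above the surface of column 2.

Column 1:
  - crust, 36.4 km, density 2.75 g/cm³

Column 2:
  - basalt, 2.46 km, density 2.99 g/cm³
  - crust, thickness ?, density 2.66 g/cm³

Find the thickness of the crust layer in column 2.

27.6 km

Take the compensation level at the base of the deeper column (depth z_c below the surface of column 1) and equate Σ ρ_i t_i down to z_c; mantle fills any gap and the z_c terms cancel.
Column 1: 36.4×2.75 + (z_c − 36.4)×3.29
Column 2: 0.465×0 + 2.46×2.99 + x×2.66 + (z_c − 0.465 − 2.46 − x)×3.29
The z_c×3.29 term appears on both sides and cancels. Collect the known terms of each column as K = Σ(ρt)_known − 3.29 × (depth of known layers): K_1 = 100.1 − 3.29×36.4 = −19.656; K_2 = 7.3554 − 3.29×(0.465 + 2.46) = −2.26785.
Balance: K_1 = K_2 − x×(3.29 − 2.66), so x = (K_2 − K_1)/(3.29 − 2.66) = 17.3881/0.63 = 27.6 km.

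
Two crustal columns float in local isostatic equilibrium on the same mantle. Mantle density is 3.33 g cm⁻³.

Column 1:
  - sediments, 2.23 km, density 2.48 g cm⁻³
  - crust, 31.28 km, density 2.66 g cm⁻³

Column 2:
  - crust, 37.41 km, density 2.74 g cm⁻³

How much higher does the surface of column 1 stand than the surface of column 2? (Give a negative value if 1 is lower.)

0.235 km

For any compensation level in the mantle, the mantle terms cancel and isostasy reduces to e = (Σt_1 − Σt_2) − (Σ(ρt)_1 − Σ(ρt)_2) / ρ_m.
Σt_1 = 33.51 km; Σt_2 = 37.41 km; Σ(ρt)_1 = 88.7352; Σ(ρt)_2 = 102.5034 (in km·g cm⁻³).
e = (33.51 − 37.41) − (88.7352 − 102.5034) / 3.33 = 0.235 km.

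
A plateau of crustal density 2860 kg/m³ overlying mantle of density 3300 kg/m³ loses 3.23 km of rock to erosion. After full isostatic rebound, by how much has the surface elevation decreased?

Rebound u = e ρ_c/ρ_m = 3.23 km × 2860/3300 = 2.799 km.
Net surface drop = e − u = 3.23 km − 2.799 km = e (ρ_m − ρ_c)/ρ_m = 0.431 km.

0.431 km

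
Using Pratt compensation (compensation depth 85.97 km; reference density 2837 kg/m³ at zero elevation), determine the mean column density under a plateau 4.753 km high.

2690 kg/m³

Pratt balance: ρ_ref D = ρ (D + h).
ρ = ρ_ref D/(D + h) = 2837 × 85.97 km/(85.97 km + 4.753 km) = 2690 kg/m³.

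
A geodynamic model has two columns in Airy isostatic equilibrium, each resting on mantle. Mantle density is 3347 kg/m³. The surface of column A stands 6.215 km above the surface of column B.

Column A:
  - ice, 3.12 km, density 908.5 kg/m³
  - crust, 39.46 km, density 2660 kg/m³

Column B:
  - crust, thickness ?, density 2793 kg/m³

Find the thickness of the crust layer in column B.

Take the compensation level at the base of the deeper column (depth z_c below the surface of column A) and equate Σ ρ_i t_i down to z_c; mantle fills any gap and the z_c terms cancel.
Column A: 3.12×908.5 + 39.46×2660 + (z_c − 42.58)×3347
Column B: 6.215×0 + x×2793 + (z_c − 6.215 − 0 − x)×3347
The z_c×3347 term appears on both sides and cancels. Collect the known terms of each column as K = Σ(ρt)_known − 3347 × (depth of known layers): K_A = 107798.12 − 3347×42.58 = −34717.14; K_B = 0 − 3347×(6.215 + 0) = −20801.605.
Balance: K_A = K_B − x×(3347 − 2793), so x = (K_B − K_A)/(3347 − 2793) = 13915.5/554 = 25.1 km.

25.1 km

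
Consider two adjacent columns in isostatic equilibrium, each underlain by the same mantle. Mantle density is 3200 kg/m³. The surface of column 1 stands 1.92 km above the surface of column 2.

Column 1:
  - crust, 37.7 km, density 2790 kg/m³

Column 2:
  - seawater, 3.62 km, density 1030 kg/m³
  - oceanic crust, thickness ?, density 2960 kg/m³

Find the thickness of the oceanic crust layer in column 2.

Take the compensation level at the base of the deeper column (depth z_c below the surface of column 1) and equate Σ ρ_i t_i down to z_c; mantle fills any gap and the z_c terms cancel.
Column 1: 37.7×2790 + (z_c − 37.7)×3200
Column 2: 1.92×0 + 3.62×1030 + x×2960 + (z_c − 1.92 − 3.62 − x)×3200
The z_c×3200 term appears on both sides and cancels. Collect the known terms of each column as K = Σ(ρt)_known − 3200 × (depth of known layers): K_1 = 105183 − 3200×37.7 = −15457; K_2 = 3728.6 − 3200×(1.92 + 3.62) = −13999.4.
Balance: K_1 = K_2 − x×(3200 − 2960), so x = (K_2 − K_1)/(3200 − 2960) = 1457.6/240 = 6.07 km.

6.07 km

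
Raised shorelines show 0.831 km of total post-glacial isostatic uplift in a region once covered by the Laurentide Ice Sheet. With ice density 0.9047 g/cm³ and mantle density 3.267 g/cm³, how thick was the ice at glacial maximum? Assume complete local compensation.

3 km

u = t ρ_ice/ρ_m → t = u ρ_m/ρ_ice = 0.831 km × 3.267/0.9047 = 3 km.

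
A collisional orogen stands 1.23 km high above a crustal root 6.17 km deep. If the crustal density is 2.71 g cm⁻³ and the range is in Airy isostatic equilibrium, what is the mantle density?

Airy balance: ρ_c h = (ρ_m − ρ_c) r → ρ_m = ρ_c (1 + h/r).
ρ_m = 2.71 × (1 + 1.23 km/6.17 km) = 3.25 g cm⁻³.

3.25 g cm⁻³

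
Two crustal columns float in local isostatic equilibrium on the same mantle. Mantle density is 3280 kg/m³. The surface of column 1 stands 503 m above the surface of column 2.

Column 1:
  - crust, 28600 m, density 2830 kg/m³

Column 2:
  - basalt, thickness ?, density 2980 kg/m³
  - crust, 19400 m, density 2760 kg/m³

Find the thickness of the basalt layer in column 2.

Take the compensation level at the base of the deeper column (depth z_c below the surface of column 1) and equate Σ ρ_i t_i down to z_c; mantle fills any gap and the z_c terms cancel.
Column 1: 28600×2830 + (z_c − 28600)×3280
Column 2: 503×0 + x×2980 + 19400×2760 + (z_c − 503 − 19400 − x)×3280
The z_c×3280 term appears on both sides and cancels. Collect the known terms of each column as K = Σ(ρt)_known − 3280 × (depth of known layers): K_1 = 80938000 − 3280×28600 = −12870000; K_2 = 53544000 − 3280×(503 + 19400) = −11737840.
Balance: K_1 = K_2 − x×(3280 − 2980), so x = (K_2 − K_1)/(3280 − 2980) = 1132160/300 = 3770 m.

3770 m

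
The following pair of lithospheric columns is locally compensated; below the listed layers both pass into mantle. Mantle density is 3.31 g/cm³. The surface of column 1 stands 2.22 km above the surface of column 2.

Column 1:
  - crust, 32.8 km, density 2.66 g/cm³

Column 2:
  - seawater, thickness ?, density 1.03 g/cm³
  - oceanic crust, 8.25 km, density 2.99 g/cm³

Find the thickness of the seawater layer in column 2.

Take the compensation level at the base of the deeper column (depth z_c below the surface of column 1) and equate Σ ρ_i t_i down to z_c; mantle fills any gap and the z_c terms cancel.
Column 1: 32.8×2.66 + (z_c − 32.8)×3.31
Column 2: 2.22×0 + x×1.03 + 8.25×2.99 + (z_c − 2.22 − 8.25 − x)×3.31
The z_c×3.31 term appears on both sides and cancels. Collect the known terms of each column as K = Σ(ρt)_known − 3.31 × (depth of known layers): K_1 = 87.248 − 3.31×32.8 = −21.32; K_2 = 24.6675 − 3.31×(2.22 + 8.25) = −9.9882.
Balance: K_1 = K_2 − x×(3.31 − 1.03), so x = (K_2 − K_1)/(3.31 − 1.03) = 11.3318/2.28 = 4.97 km.

4.97 km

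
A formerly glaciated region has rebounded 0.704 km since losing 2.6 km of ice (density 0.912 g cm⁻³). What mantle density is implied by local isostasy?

ρ_m = ρ_ice t / u = 0.912 × 2.6 km/0.704 km = 3.37 g cm⁻³.

3.37 g cm⁻³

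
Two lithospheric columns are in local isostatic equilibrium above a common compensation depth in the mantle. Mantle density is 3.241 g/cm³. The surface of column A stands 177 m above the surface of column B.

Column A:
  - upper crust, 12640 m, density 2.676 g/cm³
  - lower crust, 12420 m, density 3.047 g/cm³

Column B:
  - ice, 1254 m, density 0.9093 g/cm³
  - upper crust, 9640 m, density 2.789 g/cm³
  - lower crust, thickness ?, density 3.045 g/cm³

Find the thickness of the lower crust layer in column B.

Take the compensation level at the base of the deeper column (depth z_c below the surface of column A) and equate Σ ρ_i t_i down to z_c; mantle fills any gap and the z_c terms cancel.
Column A: 12640×2.676 + 12420×3.047 + (z_c − 25060)×3.241
Column B: 177×0 + 1254×0.9093 + 9640×2.789 + x×3.045 + (z_c − 177 − 10894 − x)×3.241
The z_c×3.241 term appears on both sides and cancels. Collect the known terms of each column as K = Σ(ρt)_known − 3.241 × (depth of known layers): K_A = 71668.38 − 3.241×25060 = −9551.08; K_B = 28026.2222 − 3.241×(177 + 10894) = −7854.8888.
Balance: K_A = K_B − x×(3.241 − 3.045), so x = (K_B − K_A)/(3.241 − 3.045) = 1696.19/0.196 = 8650 m.

8650 m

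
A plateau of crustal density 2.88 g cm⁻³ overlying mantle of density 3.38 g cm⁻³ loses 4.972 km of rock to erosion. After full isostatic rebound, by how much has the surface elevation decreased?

Rebound u = e ρ_c/ρ_m = 4.972 km × 2.88/3.38 = 4.236 km.
Net surface drop = e − u = 4.972 km − 4.236 km = e (ρ_m − ρ_c)/ρ_m = 0.736 km.

0.736 km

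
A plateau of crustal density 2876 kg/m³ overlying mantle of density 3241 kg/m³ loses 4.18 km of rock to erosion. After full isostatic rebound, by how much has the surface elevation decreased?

Rebound u = e ρ_c/ρ_m = 4.18 km × 2876/3241 = 3.709 km.
Net surface drop = e − u = 4.18 km − 3.709 km = e (ρ_m − ρ_c)/ρ_m = 0.471 km.

0.471 km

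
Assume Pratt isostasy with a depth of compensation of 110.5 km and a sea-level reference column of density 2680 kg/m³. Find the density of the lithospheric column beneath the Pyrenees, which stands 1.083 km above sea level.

2650 kg/m³

Pratt balance: ρ_ref D = ρ (D + h).
ρ = ρ_ref D/(D + h) = 2680 × 110.5 km/(110.5 km + 1.083 km) = 2650 kg/m³.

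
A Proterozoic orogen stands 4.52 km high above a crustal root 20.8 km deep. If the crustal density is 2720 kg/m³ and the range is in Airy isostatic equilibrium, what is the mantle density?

3310 kg/m³

Airy balance: ρ_c h = (ρ_m − ρ_c) r → ρ_m = ρ_c (1 + h/r).
ρ_m = 2720 × (1 + 4.52 km/20.8 km) = 3310 kg/m³.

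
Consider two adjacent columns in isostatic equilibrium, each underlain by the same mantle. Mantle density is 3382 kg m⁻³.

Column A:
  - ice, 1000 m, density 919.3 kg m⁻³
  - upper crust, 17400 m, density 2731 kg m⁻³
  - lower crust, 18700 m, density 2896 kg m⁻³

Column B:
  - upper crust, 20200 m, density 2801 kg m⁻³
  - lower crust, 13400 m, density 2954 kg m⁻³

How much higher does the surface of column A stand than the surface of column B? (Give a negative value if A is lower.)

1600 m

For any compensation level in the mantle, the mantle terms cancel and isostasy reduces to e = (Σt_A − Σt_B) − (Σ(ρt)_A − Σ(ρt)_B) / ρ_m.
Σt_A = 37100 m; Σt_B = 33600 m; Σ(ρt)_A = 102593900; Σ(ρt)_B = 96163800 (in m·kg m⁻³).
e = (37100 − 33600) − (102593900 − 96163800) / 3382 = 1600 m.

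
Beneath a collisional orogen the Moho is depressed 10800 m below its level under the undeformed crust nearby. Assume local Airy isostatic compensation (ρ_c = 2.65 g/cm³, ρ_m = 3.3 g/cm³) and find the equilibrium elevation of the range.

By Archimedes' principle applied to the lithosphere: ρ_c h = (ρ_m − ρ_c) r.
h = r (ρ_m − ρ_c) / ρ_c = 10800 m × (3.3 − 2.65) / 2.65 = 2650 m.

2650 m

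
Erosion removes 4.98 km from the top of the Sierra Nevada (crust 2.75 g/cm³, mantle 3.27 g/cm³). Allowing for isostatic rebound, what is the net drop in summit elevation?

0.792 km

Rebound u = e ρ_c/ρ_m = 4.98 km × 2.75/3.27 = 4.188 km.
Net surface drop = e − u = 4.98 km − 4.188 km = e (ρ_m − ρ_c)/ρ_m = 0.792 km.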